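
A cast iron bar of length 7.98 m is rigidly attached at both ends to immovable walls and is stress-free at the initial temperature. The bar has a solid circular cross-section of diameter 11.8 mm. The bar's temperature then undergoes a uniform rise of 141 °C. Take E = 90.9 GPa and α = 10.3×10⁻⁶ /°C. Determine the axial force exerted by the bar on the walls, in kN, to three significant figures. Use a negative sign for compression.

-14.4 kN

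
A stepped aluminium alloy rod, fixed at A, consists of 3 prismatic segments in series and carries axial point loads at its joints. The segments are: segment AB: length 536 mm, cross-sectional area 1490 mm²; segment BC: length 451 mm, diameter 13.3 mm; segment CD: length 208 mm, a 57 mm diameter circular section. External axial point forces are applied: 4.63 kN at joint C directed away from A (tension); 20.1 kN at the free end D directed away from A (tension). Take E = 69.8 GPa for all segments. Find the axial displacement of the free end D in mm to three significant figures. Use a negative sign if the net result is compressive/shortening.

1.30 mm

Internal axial forces (sectioning from the free end, tension +): N_CD = 20.1 kN, N_BC = 24.73 kN, N_AB = 24.73 kN.
A_BC = 138.9 mm².
A_CD = 2552 mm².
δ_AB = 24730·536/(1490·69800) = 0.1275 mm
δ_BC = 24730·451/(138.9·69800) = 1.15 mm
δ_CD = 20100·208/(2552·69800) = 0.02347 mm
δ = Σδ_i = 1.301 mm.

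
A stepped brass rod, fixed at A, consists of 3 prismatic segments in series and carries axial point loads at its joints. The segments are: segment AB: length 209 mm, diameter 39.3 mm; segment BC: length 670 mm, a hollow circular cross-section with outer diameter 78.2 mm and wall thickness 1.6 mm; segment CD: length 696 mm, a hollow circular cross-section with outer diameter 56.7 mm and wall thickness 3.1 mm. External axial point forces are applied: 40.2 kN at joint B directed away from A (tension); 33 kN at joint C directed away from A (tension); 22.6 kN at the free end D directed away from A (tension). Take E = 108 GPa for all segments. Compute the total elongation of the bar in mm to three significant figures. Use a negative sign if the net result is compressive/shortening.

1.33 mm

Internal axial forces (sectioning from the free end, tension +): N_CD = 22.6 kN, N_BC = 55.6 kN, N_AB = 95.8 kN.
A_AB = 1213 mm².
A_BC = 385 mm².
A_CD = 522 mm².
δ_AB = 95800·209/(1213·108000) = 0.1528 mm
δ_BC = 55600·670/(385·108000) = 0.8958 mm
δ_CD = 22600·696/(522·108000) = 0.279 mm
δ = Σδ_i = 1.328 mm.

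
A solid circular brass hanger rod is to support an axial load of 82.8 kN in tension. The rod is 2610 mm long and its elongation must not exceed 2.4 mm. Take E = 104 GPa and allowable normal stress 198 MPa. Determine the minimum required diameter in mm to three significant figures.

33.2 mm

Required area A ≥ P/σ_allow = 82800/198 = 418.2 mm².
For a solid circular section, d ≥ √(4A/π) = 23.07 mm.
Elongation limit: A ≥ PL/(Eδ_allow) = 82800·2610/(104000·2.4) = 865.8 mm² ⇒ d ≥ 33.2 mm.
The elongation limit governs.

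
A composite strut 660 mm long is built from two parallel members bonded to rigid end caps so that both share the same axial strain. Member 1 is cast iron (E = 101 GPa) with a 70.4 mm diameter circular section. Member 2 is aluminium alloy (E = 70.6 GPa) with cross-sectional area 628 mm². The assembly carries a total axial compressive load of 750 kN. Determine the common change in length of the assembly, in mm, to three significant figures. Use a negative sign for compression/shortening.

A_1 = 3893 mm².
Equal strain + equilibrium ⇒ each member carries load in proportion to AE: A₁E₁ = 393100000 N, A₂E₂ = 44340000 N, ΣAE = 437500000 N.
δ = PL/ΣAE = -750000·660/437500000 = -1.131 mm.

-1.13 mm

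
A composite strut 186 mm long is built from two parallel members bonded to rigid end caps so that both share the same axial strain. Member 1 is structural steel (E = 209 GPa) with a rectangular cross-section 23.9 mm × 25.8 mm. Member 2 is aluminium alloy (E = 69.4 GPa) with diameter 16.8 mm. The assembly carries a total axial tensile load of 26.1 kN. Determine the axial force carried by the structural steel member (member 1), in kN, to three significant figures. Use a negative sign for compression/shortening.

23.3 kN

A_1 = 616.6 mm².
A_2 = 221.7 mm².
Equal strain + equilibrium ⇒ each member carries load in proportion to AE: A₁E₁ = 128900000 N, A₂E₂ = 15380000 N, ΣAE = 144300000 N.
F₁ = P·A₁E₁/ΣAE = 26100·128900000/144300000 = 23320 N.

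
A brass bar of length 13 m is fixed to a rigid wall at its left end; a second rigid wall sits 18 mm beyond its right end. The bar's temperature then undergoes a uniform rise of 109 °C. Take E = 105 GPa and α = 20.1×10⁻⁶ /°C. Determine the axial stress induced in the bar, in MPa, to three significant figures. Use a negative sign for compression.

Free thermal expansion αLΔT = 20.1e-6 · 13000 · 109 = 28.48 mm.
The walls engage after the gap closes; constrained expansion = 28.48 − 18 = 10.48 mm.
The walls impose strain ε = −(10.48)/13000 = -8.0628e-04; σ = Eε = 105000 · -8.0628e-04 = -84.66 MPa.

-84.7 MPa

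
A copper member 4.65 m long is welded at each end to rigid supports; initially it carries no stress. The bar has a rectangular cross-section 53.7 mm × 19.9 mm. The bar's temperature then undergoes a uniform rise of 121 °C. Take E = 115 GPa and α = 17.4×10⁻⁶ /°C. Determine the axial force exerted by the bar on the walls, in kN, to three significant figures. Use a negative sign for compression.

Free thermal expansion αLΔT = 17.4e-6 · 4650 · 121 = 9.79 mm.
The walls impose strain ε = −(9.79)/4650 = -2.1054e-03; σ = Eε = 115000 · -2.1054e-03 = -242.1 MPa.
Wall reaction R = σ·A = -242.1·1069 = -258700 N = -258.7 kN.

-259 kN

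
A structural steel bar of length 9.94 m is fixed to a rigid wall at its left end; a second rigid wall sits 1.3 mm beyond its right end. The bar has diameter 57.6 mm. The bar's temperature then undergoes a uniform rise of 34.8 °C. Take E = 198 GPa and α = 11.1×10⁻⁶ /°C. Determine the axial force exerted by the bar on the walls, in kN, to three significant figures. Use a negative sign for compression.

Free thermal expansion αLΔT = 11.1e-6 · 9940 · 34.8 = 3.84 mm.
The walls engage after the gap closes; constrained expansion = 3.84 − 1.3 = 2.54 mm.
The walls impose strain ε = −(2.54)/9940 = -2.5550e-04; σ = Eε = 198000 · -2.5550e-04 = -50.59 MPa.
Wall reaction R = σ·A = -50.59·2606 = -131800 N = -131.8 kN.

-132 kN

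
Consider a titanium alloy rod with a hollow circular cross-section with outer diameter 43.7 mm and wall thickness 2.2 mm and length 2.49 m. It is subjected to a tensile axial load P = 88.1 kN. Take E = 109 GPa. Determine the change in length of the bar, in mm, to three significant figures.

7.02 mm

A = 286.8 mm².
δ_mech = NL/(AE) = 88100·2490/(286.8·109000) = 7.017 mm.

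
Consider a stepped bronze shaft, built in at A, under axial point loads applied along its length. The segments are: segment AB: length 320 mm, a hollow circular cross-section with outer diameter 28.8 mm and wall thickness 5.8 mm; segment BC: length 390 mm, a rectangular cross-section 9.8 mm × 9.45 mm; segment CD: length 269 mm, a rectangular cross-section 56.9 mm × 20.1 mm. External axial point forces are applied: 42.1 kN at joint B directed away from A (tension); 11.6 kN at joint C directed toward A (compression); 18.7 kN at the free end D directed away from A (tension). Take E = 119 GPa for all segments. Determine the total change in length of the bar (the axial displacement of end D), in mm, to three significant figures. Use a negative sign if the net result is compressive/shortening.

0.604 mm

Internal axial forces (sectioning from the free end, tension +): N_CD = 18.7 kN, N_BC = 7.1 kN, N_AB = 49.2 kN.
A_AB = 419.1 mm².
A_BC = 92.61 mm².
A_CD = 1144 mm².
δ_AB = 49200·320/(419.1·119000) = 0.3157 mm
δ_BC = 7100·390/(92.61·119000) = 0.2513 mm
δ_CD = 18700·269/(1144·119000) = 0.03696 mm
δ = Σδ_i = 0.6039 mm.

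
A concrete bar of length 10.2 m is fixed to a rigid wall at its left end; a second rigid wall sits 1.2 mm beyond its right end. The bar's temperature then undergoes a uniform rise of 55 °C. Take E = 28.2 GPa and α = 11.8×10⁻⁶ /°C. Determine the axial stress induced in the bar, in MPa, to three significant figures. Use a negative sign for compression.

Free thermal expansion αLΔT = 11.8e-6 · 10200 · 55 = 6.62 mm.
The walls engage after the gap closes; constrained expansion = 6.62 − 1.2 = 5.42 mm.
The walls impose strain ε = −(5.42)/10200 = -5.3135e-04; σ = Eε = 28200 · -5.3135e-04 = -14.98 MPa.

-15.0 MPa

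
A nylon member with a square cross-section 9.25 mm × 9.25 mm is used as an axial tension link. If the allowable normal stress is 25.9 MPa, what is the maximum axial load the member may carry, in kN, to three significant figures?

A = 85.56 mm².
P_max = σ_allow · A = 25.9 · 85.56 = 2216 N = 2.216 kN.

2.22 kN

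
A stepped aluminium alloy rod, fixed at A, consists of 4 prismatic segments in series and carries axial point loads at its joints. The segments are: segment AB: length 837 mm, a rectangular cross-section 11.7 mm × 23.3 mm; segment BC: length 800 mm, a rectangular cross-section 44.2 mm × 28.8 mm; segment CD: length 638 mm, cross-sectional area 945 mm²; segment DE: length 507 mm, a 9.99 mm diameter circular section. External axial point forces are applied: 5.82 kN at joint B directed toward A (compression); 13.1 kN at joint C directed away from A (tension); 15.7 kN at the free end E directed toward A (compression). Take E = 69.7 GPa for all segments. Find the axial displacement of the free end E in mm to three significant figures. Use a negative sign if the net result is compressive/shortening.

Internal axial forces (sectioning from the free end, tension +): N_DE = -15.7 kN, N_CD = -15.7 kN, N_BC = -2.6 kN, N_AB = -8.42 kN.
A_AB = 272.6 mm².
A_BC = 1273 mm².
A_DE = 78.38 mm².
δ_AB = -8420·837/(272.6·69700) = -0.3709 mm
δ_BC = -2600·800/(1273·69700) = -0.02344 mm
δ_CD = -15700·638/(945·69700) = -0.1521 mm
δ_DE = -15700·507/(78.38·69700) = -1.457 mm
δ = Σδ_i = -2.003 mm.

-2.00 mm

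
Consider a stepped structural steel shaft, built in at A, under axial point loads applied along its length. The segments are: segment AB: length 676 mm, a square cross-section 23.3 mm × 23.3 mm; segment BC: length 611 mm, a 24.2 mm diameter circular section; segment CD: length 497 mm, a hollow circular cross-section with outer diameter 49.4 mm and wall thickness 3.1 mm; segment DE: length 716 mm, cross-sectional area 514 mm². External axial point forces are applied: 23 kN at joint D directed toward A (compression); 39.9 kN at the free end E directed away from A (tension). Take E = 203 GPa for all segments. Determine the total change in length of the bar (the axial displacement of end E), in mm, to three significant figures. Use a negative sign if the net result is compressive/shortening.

0.580 mm

Internal axial forces (sectioning from the free end, tension +): N_DE = 39.9 kN, N_CD = 16.9 kN, N_BC = 16.9 kN, N_AB = 16.9 kN.
A_AB = 542.9 mm².
A_BC = 460 mm².
A_CD = 450.9 mm².
δ_AB = 16900·676/(542.9·203000) = 0.1037 mm
δ_BC = 16900·611/(460·203000) = 0.1106 mm
δ_CD = 16900·497/(450.9·203000) = 0.09176 mm
δ_DE = 39900·716/(514·203000) = 0.2738 mm
δ = Σδ_i = 0.5798 mm.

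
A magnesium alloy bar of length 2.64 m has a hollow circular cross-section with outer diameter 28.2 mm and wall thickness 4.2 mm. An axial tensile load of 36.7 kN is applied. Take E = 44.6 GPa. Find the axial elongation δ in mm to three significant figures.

6.86 mm

A = 316.7 mm².
δ_mech = NL/(AE) = 36700·2640/(316.7·44600) = 6.86 mm.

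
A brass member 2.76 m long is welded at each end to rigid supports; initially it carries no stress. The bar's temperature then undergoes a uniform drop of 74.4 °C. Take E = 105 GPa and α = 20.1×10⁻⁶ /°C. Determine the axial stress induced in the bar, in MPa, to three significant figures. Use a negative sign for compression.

157 MPa

Free thermal expansion αLΔT = 20.1e-6 · 2760 · -74.4 = -4.127 mm.
The walls impose strain ε = −(-4.127)/2760 = 1.4954e-03; σ = Eε = 105000 · 1.4954e-03 = 157 MPa.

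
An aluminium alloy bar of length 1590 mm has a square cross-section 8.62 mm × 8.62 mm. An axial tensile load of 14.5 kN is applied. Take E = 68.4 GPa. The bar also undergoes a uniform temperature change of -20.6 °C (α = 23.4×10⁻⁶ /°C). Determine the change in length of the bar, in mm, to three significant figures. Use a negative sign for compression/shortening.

3.77 mm

A = 74.3 mm².
δ_mech = NL/(AE) = 14500·1590/(74.3·68400) = 4.536 mm.
δ_thermal = αLΔT = 23.4e-6·1590·-20.6 = -0.7664 mm.
δ = δ_mech + δ_thermal = 3.77 mm.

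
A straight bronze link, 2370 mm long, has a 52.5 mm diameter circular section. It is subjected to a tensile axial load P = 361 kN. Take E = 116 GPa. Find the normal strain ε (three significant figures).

A = 2165 mm².
σ = N/A = 166.8 MPa; ε = σ/E = 166.8/116000 = 1.438e-03.

0.00144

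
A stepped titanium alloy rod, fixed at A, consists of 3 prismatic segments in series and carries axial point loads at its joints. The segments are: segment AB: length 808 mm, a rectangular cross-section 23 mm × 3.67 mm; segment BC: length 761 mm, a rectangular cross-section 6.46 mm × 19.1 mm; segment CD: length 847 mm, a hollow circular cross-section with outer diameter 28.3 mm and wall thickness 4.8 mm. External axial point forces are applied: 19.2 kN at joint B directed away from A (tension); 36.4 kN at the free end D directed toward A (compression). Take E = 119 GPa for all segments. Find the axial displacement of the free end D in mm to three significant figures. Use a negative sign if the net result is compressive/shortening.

Internal axial forces (sectioning from the free end, tension +): N_CD = -36.4 kN, N_BC = -36.4 kN, N_AB = -17.2 kN.
A_AB = 84.41 mm².
A_BC = 123.4 mm².
A_CD = 354.4 mm².
δ_AB = -17200·808/(84.41·119000) = -1.384 mm
δ_BC = -36400·761/(123.4·119000) = -1.887 mm
δ_CD = -36400·847/(354.4·119000) = -0.7311 mm
δ = Σδ_i = -4.001 mm.

-4.00 mm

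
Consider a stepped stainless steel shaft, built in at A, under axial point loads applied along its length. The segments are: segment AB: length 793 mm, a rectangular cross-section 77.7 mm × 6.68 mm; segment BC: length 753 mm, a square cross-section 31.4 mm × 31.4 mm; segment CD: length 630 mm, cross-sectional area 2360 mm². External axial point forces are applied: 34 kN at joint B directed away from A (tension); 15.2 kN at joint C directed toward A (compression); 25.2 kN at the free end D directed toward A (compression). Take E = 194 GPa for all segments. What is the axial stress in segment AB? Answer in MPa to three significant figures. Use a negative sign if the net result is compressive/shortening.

Internal axial forces (sectioning from the free end, tension +): N_CD = -25.2 kN, N_BC = -40.4 kN, N_AB = -6.4 kN.
A_AB = 519 mm².
σ_AB = N_AB/A_AB = -6400/519 = -12.33 MPa.

-12.3 MPa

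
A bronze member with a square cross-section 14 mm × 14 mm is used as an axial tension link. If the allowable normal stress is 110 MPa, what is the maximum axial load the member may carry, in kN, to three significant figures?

21.6 kN

A = 196 mm².
P_max = σ_allow · A = 110 · 196 = 21560 N = 21.56 kN.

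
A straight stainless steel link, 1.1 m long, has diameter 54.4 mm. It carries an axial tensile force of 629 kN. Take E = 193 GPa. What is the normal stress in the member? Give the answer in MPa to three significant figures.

271 MPa

A = 2324 mm².
σ = N/A = 629000/2324 = 270.6 MPa.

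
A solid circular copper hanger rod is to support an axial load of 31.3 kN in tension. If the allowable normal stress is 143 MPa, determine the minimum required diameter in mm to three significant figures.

Required area A ≥ P/σ_allow = 31300/143 = 218.9 mm².
For a solid circular section, d ≥ √(4A/π) = 16.69 mm.

16.7 mm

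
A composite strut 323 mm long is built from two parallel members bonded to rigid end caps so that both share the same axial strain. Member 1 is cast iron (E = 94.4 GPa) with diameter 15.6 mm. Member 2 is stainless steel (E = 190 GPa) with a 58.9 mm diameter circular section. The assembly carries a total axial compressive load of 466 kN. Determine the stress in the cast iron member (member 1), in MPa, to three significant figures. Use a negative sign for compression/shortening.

-82.1 MPa

A_1 = 191.1 mm².
A_2 = 2725 mm².
Equal strain + equilibrium ⇒ each member carries load in proportion to AE: A₁E₁ = 18040000 N, A₂E₂ = 517700000 N, ΣAE = 535700000 N.
σ₁ = P·E₁/ΣAE = -466000·94400/535700000 = -82.11 MPa.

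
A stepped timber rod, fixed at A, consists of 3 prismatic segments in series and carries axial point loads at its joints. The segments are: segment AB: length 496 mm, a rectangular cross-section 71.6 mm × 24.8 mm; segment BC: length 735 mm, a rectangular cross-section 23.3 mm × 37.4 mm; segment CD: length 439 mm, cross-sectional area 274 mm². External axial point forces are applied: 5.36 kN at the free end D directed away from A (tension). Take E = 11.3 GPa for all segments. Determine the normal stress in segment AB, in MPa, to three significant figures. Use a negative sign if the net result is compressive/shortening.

3.02 MPa

Internal axial forces (sectioning from the free end, tension +): N_CD = 5.36 kN, N_BC = 5.36 kN, N_AB = 5.36 kN.
A_AB = 1776 mm².
σ_AB = N_AB/A_AB = 5360/1776 = 3.019 MPa.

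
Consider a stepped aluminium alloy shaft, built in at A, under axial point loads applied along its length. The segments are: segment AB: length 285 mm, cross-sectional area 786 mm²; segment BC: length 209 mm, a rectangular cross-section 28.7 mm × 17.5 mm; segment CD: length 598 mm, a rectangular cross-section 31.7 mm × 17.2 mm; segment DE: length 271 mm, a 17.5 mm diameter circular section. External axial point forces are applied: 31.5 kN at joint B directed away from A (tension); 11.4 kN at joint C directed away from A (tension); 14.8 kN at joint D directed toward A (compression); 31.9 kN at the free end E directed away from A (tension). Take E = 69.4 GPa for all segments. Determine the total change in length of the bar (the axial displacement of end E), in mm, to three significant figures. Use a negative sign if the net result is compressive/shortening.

1.27 mm

Internal axial forces (sectioning from the free end, tension +): N_DE = 31.9 kN, N_CD = 17.1 kN, N_BC = 28.5 kN, N_AB = 60 kN.
A_BC = 502.2 mm².
A_CD = 545.2 mm².
A_DE = 240.5 mm².
δ_AB = 60000·285/(786·69400) = 0.3135 mm
δ_BC = 28500·209/(502.2·69400) = 0.1709 mm
δ_CD = 17100·598/(545.2·69400) = 0.2702 mm
δ_DE = 31900·271/(240.5·69400) = 0.5179 mm
δ = Σδ_i = 1.272 mm.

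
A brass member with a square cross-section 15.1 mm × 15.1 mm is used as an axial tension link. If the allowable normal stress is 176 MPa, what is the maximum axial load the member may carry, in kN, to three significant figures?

40.1 kN

A = 228 mm².
P_max = σ_allow · A = 176 · 228 = 40130 N = 40.13 kN.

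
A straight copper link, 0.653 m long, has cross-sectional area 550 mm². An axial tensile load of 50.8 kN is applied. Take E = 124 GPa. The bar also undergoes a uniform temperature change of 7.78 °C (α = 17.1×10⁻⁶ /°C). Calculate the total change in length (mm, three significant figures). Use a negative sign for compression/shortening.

0.573 mm

δ_mech = NL/(AE) = 50800·653/(550·124000) = 0.4864 mm.
δ_thermal = αLΔT = 17.1e-6·653·7.78 = 0.08687 mm.
δ = δ_mech + δ_thermal = 0.5733 mm.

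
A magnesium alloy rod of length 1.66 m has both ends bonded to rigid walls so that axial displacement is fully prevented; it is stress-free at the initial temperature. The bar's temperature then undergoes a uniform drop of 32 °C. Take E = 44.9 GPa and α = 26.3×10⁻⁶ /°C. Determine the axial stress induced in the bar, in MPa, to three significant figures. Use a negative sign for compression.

Free thermal expansion αLΔT = 26.3e-6 · 1660 · -32 = -1.397 mm.
The walls impose strain ε = −(-1.397)/1660 = 8.4160e-04; σ = Eε = 44900 · 8.4160e-04 = 37.79 MPa.

37.8 MPa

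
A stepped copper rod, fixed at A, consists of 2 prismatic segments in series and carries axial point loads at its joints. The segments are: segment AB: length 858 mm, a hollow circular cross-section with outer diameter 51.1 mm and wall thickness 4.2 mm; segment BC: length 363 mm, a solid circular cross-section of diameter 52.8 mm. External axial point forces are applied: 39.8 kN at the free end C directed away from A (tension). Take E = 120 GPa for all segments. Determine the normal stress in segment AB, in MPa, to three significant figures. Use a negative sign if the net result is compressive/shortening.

Internal axial forces (sectioning from the free end, tension +): N_BC = 39.8 kN, N_AB = 39.8 kN.
A_AB = 618.8 mm².
σ_AB = N_AB/A_AB = 39800/618.8 = 64.31 MPa.

64.3 MPa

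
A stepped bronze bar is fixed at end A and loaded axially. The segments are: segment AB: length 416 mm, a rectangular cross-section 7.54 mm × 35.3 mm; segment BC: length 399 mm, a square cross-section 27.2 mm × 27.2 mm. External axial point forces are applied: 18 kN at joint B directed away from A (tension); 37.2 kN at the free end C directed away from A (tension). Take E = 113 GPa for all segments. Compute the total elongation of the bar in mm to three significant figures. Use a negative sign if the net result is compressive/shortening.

0.941 mm

Internal axial forces (sectioning from the free end, tension +): N_BC = 37.2 kN, N_AB = 55.2 kN.
A_AB = 266.2 mm².
A_BC = 739.8 mm².
δ_AB = 55200·416/(266.2·113000) = 0.7635 mm
δ_BC = 37200·399/(739.8·113000) = 0.1775 mm
δ = Σδ_i = 0.941 mm.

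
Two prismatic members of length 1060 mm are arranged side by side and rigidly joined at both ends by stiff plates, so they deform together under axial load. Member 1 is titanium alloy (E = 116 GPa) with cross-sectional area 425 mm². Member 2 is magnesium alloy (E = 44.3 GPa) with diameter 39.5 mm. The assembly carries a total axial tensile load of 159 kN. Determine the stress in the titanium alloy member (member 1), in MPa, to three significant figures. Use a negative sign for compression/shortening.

178 MPa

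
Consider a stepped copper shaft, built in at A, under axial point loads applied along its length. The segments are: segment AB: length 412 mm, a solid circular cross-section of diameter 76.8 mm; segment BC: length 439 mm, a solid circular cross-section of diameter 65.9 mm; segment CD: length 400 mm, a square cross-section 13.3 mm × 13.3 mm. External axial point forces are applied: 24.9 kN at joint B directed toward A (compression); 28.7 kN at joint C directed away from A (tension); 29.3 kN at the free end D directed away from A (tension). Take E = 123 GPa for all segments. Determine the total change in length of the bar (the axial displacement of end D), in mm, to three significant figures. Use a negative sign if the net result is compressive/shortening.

0.623 mm

Internal axial forces (sectioning from the free end, tension +): N_CD = 29.3 kN, N_BC = 58 kN, N_AB = 33.1 kN.
A_AB = 4632 mm².
A_BC = 3411 mm².
A_CD = 176.9 mm².
δ_AB = 33100·412/(4632·123000) = 0.02393 mm
δ_BC = 58000·439/(3411·123000) = 0.06069 mm
δ_CD = 29300·400/(176.9·123000) = 0.5387 mm
δ = Σδ_i = 0.6233 mm.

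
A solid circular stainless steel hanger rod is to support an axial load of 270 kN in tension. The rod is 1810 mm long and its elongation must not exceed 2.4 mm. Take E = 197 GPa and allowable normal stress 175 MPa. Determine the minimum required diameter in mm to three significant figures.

44.3 mm

Required area A ≥ P/σ_allow = 270000/175 = 1543 mm².
For a solid circular section, d ≥ √(4A/π) = 44.32 mm.
Elongation limit: A ≥ PL/(Eδ_allow) = 270000·1810/(197000·2.4) = 1034 mm² ⇒ d ≥ 36.28 mm.
The stress limit governs.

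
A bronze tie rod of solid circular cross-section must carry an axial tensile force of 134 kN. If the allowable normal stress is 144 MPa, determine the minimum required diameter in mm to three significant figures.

34.4 mm

Required area A ≥ P/σ_allow = 134000/144 = 930.6 mm².
For a solid circular section, d ≥ √(4A/π) = 34.42 mm.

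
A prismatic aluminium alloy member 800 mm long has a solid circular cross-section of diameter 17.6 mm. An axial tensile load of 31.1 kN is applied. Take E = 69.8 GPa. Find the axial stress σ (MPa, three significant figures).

A = 243.3 mm².
σ = N/A = 31100/243.3 = 127.8 MPa.

128 MPa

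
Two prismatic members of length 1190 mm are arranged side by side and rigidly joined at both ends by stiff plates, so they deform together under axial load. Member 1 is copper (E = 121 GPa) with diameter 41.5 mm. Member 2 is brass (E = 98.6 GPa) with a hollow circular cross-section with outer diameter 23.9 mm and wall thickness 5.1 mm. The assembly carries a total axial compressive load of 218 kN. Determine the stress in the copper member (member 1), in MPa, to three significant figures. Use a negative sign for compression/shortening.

-136 MPa

A_1 = 1353 mm².
A_2 = 301.2 mm².
Equal strain + equilibrium ⇒ each member carries load in proportion to AE: A₁E₁ = 163700000 N, A₂E₂ = 29700000 N, ΣAE = 193400000 N.
σ₁ = P·E₁/ΣAE = -218000·121000/193400000 = -136.4 MPa.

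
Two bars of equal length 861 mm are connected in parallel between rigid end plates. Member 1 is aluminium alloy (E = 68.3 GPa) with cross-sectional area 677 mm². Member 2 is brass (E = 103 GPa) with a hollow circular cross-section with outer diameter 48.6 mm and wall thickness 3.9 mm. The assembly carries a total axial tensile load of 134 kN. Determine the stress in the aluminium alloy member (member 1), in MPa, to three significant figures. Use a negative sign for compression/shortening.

A_2 = 547.7 mm².
Equal strain + equilibrium ⇒ each member carries load in proportion to AE: A₁E₁ = 46240000 N, A₂E₂ = 56410000 N, ΣAE = 102600000 N.
σ₁ = P·E₁/ΣAE = 134000·68300/102600000 = 89.16 MPa.

89.2 MPa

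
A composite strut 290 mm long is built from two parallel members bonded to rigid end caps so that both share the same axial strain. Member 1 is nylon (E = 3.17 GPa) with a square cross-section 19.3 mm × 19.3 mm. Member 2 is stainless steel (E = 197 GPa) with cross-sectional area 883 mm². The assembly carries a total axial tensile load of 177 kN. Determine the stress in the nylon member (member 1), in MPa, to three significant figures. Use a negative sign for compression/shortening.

3.20 MPa

A_1 = 372.5 mm².
Equal strain + equilibrium ⇒ each member carries load in proportion to AE: A₁E₁ = 1181000 N, A₂E₂ = 174000000 N, ΣAE = 175100000 N.
σ₁ = P·E₁/ΣAE = 177000·3170/175100000 = 3.204 MPa.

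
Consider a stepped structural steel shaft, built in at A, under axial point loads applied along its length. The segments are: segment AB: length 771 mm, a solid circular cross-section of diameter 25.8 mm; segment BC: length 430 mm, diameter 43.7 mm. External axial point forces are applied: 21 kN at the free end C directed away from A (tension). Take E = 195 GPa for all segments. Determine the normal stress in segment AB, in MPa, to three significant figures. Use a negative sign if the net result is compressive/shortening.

40.2 MPa

Internal axial forces (sectioning from the free end, tension +): N_BC = 21 kN, N_AB = 21 kN.
A_AB = 522.8 mm².
σ_AB = N_AB/A_AB = 21000/522.8 = 40.17 MPa.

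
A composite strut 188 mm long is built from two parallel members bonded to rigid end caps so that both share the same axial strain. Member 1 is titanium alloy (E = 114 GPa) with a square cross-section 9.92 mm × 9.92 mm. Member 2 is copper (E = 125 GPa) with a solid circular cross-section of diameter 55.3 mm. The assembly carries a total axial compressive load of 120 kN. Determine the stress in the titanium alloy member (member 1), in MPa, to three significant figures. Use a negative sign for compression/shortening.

A_1 = 98.41 mm².
A_2 = 2402 mm².
Equal strain + equilibrium ⇒ each member carries load in proportion to AE: A₁E₁ = 11220000 N, A₂E₂ = 300200000 N, ΣAE = 311400000 N.
σ₁ = P·E₁/ΣAE = -120000·114000/311400000 = -43.92 MPa.

-43.9 MPa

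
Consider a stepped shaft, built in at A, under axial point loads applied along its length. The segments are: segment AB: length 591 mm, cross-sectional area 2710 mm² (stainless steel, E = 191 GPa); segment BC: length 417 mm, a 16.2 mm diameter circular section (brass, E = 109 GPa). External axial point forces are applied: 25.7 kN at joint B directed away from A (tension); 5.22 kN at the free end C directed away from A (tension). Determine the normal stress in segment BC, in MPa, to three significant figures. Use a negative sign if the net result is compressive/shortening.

Internal axial forces (sectioning from the free end, tension +): N_BC = 5.22 kN, N_AB = 30.92 kN.
A_BC = 206.1 mm².
σ_BC = N_BC/A_BC = 5220/206.1 = 25.33 MPa.

25.3 MPa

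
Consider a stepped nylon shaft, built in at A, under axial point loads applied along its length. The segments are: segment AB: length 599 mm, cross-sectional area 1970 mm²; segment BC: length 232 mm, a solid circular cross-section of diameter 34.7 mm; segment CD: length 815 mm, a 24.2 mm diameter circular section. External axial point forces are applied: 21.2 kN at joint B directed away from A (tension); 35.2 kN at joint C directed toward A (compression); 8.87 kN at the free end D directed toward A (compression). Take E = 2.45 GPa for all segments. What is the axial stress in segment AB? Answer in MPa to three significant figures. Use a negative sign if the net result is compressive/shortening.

Internal axial forces (sectioning from the free end, tension +): N_CD = -8.87 kN, N_BC = -44.07 kN, N_AB = -22.87 kN.
σ_AB = N_AB/A_AB = -22870/1970 = -11.61 MPa.

-11.6 MPa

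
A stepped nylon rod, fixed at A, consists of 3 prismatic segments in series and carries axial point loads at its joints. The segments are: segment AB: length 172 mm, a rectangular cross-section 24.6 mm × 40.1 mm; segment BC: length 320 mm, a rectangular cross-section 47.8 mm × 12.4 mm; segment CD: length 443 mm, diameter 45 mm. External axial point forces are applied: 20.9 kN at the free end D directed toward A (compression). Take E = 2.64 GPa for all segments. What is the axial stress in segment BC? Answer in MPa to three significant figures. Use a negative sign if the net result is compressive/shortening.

-35.3 MPa

Internal axial forces (sectioning from the free end, tension +): N_CD = -20.9 kN, N_BC = -20.9 kN, N_AB = -20.9 kN.
A_BC = 592.7 mm².
σ_BC = N_BC/A_BC = -20900/592.7 = -35.26 MPa.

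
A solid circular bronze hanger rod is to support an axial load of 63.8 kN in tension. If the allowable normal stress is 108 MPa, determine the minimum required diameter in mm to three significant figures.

Required area A ≥ P/σ_allow = 63800/108 = 590.7 mm².
For a solid circular section, d ≥ √(4A/π) = 27.43 mm.

27.4 mm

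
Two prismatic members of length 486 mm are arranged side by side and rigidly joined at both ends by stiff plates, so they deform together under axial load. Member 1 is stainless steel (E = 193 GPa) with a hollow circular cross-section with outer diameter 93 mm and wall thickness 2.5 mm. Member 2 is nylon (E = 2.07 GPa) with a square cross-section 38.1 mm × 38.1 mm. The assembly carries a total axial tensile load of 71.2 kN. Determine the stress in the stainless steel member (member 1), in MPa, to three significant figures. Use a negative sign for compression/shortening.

98.0 MPa

A_1 = 710.8 mm².
A_2 = 1452 mm².
Equal strain + equilibrium ⇒ each member carries load in proportion to AE: A₁E₁ = 137200000 N, A₂E₂ = 3005000 N, ΣAE = 140200000 N.
σ₁ = P·E₁/ΣAE = 71200·193000/140200000 = 98.02 MPa.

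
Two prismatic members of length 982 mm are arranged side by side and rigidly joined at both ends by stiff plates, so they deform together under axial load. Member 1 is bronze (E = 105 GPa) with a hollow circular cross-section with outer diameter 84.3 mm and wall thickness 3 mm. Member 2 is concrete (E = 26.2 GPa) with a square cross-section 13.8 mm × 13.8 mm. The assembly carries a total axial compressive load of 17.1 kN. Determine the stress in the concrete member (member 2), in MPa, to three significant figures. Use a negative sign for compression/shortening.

-5.24 MPa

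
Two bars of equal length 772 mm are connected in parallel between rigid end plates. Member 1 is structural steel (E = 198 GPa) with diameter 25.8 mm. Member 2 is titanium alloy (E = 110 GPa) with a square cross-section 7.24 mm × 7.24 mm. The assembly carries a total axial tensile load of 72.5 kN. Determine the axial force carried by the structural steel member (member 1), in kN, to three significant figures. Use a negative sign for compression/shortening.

A_1 = 522.8 mm².
A_2 = 52.42 mm².
Equal strain + equilibrium ⇒ each member carries load in proportion to AE: A₁E₁ = 103500000 N, A₂E₂ = 5766000 N, ΣAE = 109300000 N.
F₁ = P·A₁E₁/ΣAE = 72500·103500000/109300000 = 68670 N.

68.7 kN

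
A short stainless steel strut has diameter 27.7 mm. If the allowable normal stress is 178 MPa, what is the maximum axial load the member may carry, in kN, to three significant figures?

107 kN

A = 602.6 mm².
P_max = σ_allow · A = 178 · 602.6 = 107300 N = 107.3 kN.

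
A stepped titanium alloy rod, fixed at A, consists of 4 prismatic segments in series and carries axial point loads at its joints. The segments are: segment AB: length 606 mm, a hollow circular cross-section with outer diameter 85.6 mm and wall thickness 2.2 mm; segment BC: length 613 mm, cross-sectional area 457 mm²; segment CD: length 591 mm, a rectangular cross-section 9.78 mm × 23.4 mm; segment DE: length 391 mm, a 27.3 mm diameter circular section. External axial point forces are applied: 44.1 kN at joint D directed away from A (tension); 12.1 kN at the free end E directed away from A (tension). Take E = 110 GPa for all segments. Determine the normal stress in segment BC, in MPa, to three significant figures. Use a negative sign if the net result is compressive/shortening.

123 MPa

Internal axial forces (sectioning from the free end, tension +): N_DE = 12.1 kN, N_CD = 56.2 kN, N_BC = 56.2 kN, N_AB = 56.2 kN.
σ_BC = N_BC/A_BC = 56200/457 = 123 MPa.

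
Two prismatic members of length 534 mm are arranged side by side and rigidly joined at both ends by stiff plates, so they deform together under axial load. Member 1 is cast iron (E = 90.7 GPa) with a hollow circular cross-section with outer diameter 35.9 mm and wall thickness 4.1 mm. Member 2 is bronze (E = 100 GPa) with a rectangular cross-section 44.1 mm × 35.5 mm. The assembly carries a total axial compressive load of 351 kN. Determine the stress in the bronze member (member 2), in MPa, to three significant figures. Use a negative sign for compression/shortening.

A_1 = 409.6 mm².
A_2 = 1566 mm².
Equal strain + equilibrium ⇒ each member carries load in proportion to AE: A₁E₁ = 37150000 N, A₂E₂ = 156600000 N, ΣAE = 193700000 N.
σ₂ = P·E₂/ΣAE = -351000·100000/193700000 = -181.2 MPa.

-181 MPa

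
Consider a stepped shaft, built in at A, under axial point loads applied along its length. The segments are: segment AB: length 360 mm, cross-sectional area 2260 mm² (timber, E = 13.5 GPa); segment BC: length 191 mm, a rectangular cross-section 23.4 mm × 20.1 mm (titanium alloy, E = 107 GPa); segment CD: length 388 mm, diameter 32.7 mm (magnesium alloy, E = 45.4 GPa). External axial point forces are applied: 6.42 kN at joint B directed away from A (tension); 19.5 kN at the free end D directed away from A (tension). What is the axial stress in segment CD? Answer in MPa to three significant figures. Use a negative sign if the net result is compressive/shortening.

Internal axial forces (sectioning from the free end, tension +): N_CD = 19.5 kN, N_BC = 19.5 kN, N_AB = 25.92 kN.
A_CD = 839.8 mm².
σ_CD = N_CD/A_CD = 19500/839.8 = 23.22 MPa.

23.2 MPa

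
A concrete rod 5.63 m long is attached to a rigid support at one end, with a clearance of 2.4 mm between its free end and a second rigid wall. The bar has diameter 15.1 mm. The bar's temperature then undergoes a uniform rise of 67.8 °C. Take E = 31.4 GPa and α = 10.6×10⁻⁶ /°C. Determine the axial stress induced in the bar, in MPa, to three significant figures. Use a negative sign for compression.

-9.18 MPa

Free thermal expansion αLΔT = 10.6e-6 · 5630 · 67.8 = 4.046 mm.
The walls engage after the gap closes; constrained expansion = 4.046 − 2.4 = 1.646 mm.
The walls impose strain ε = −(1.646)/5630 = -2.9239e-04; σ = Eε = 31400 · -2.9239e-04 = -9.181 MPa.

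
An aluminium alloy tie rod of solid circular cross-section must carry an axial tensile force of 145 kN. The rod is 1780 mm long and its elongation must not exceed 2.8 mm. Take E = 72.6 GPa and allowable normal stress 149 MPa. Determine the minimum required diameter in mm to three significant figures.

Required area A ≥ P/σ_allow = 145000/149 = 973.2 mm².
For a solid circular section, d ≥ √(4A/π) = 35.2 mm.
Elongation limit: A ≥ PL/(Eδ_allow) = 145000·1780/(72600·2.8) = 1270 mm² ⇒ d ≥ 40.21 mm.
The elongation limit governs.

40.2 mm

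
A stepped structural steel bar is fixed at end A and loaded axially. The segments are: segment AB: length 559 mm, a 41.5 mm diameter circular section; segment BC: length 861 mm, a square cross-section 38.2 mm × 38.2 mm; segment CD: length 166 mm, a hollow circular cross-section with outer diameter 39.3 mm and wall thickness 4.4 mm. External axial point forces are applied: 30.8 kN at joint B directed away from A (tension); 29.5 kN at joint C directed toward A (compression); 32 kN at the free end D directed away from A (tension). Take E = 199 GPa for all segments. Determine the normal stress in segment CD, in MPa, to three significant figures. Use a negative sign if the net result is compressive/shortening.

Internal axial forces (sectioning from the free end, tension +): N_CD = 32 kN, N_BC = 2.5 kN, N_AB = 33.3 kN.
A_CD = 482.4 mm².
σ_CD = N_CD/A_CD = 32000/482.4 = 66.33 MPa.

66.3 MPa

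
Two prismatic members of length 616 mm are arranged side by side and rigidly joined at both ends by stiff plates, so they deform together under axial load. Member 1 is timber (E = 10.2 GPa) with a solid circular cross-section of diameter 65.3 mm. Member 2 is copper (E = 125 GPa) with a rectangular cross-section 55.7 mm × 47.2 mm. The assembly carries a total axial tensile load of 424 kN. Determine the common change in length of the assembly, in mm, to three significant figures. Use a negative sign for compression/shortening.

0.720 mm

A_1 = 3349 mm².
A_2 = 2629 mm².
Equal strain + equilibrium ⇒ each member carries load in proportion to AE: A₁E₁ = 34160000 N, A₂E₂ = 328600000 N, ΣAE = 362800000 N.
δ = PL/ΣAE = 424000·616/362800000 = 0.7199 mm.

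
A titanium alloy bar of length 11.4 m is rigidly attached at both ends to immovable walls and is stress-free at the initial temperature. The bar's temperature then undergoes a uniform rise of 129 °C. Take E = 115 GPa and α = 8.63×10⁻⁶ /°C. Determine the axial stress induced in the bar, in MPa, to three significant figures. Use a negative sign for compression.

-128 MPa

Free thermal expansion αLΔT = 8.63e-6 · 11400 · 129 = 12.69 mm.
The walls impose strain ε = −(12.69)/11400 = -1.1133e-03; σ = Eε = 115000 · -1.1133e-03 = -128 MPa.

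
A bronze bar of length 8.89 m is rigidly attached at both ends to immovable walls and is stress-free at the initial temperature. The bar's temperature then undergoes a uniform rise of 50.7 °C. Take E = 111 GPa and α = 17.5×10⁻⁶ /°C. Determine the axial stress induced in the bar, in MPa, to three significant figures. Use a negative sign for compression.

Free thermal expansion αLΔT = 17.5e-6 · 8890 · 50.7 = 7.888 mm.
The walls impose strain ε = −(7.888)/8890 = -8.8725e-04; σ = Eε = 111000 · -8.8725e-04 = -98.48 MPa.

-98.5 MPa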